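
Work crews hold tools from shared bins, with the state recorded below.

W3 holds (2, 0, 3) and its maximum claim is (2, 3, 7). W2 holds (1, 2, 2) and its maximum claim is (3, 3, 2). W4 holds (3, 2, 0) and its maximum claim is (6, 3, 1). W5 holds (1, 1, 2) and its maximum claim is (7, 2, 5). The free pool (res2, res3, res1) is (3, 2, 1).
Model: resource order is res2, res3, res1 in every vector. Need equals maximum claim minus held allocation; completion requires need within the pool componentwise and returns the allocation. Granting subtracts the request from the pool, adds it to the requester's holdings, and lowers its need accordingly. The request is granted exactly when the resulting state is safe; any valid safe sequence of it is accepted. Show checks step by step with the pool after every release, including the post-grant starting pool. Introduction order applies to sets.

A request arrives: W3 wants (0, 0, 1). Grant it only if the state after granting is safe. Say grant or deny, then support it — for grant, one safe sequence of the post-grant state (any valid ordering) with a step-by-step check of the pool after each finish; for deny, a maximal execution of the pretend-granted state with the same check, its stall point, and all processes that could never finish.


DENY — the pretend-granted state is unsafe.
Key observation: the pool after W2, W4 is (7, 6, 2); every surviving request exceeds it in res1, so progress ends there.
Pretend the grant happened; the run W2, W4 goes as far as possible. Walking it through:
  pool = (3, 2, 0)
  W2: need (2, 1, 0) fits (3, 2, 0); releases (1, 2, 2), pool now (4, 4, 2)
  W4: need (3, 1, 1) fits (4, 4, 2); releases (3, 2, 0), pool now (7, 6, 2)
  blocked: W3 wants (0, 3, 3), pool (7, 6, 2) — not enough res1
  blocked: W5 wants (6, 1, 3), pool (7, 6, 2) — not enough res1
Post-grant, the permanently blocked set is W3 and W5.


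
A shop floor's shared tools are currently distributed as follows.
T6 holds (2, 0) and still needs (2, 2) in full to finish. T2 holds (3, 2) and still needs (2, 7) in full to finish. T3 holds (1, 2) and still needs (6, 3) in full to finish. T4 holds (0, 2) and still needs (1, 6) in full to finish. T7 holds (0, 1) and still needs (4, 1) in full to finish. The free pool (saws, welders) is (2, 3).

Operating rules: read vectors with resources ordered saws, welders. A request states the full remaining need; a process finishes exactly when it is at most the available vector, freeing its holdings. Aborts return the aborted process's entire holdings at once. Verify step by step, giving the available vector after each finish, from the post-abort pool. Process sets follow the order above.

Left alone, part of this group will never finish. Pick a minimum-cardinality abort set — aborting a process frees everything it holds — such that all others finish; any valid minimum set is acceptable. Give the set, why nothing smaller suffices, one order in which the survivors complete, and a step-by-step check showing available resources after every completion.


Abort T3.
Key observation: the returned (1, 2) from T3 is what brings T4 — unrunnable before, under any order — into play at step 3.
Minimality: the empty abort set fails — the state is deadlocked as it stands.
One survivor order: T6, T7, T4, T2. Step-by-step check (post-abort pool first):
  pool = (3, 5)
  T6: need (2, 2) fits (3, 5); releases (2, 0), pool now (5, 5)
  T7: need (4, 1) fits (5, 5); releases (0, 1), pool now (5, 6)
  T4: need (1, 6) fits (5, 6); releases (0, 2), pool now (5, 8)
  T2: need (2, 7) fits (5, 8); releases (3, 2), pool now (8, 10)


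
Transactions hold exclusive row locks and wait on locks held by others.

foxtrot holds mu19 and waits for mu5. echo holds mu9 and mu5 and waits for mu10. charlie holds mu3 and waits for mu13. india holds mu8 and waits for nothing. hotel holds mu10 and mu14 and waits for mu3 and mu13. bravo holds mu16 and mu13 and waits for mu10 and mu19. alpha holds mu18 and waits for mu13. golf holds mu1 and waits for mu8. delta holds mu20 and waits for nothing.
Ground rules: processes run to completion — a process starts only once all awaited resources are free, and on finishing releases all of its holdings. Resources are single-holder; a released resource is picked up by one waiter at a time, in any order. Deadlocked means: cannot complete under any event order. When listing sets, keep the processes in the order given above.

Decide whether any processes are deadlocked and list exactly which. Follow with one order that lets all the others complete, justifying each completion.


Deadlocked: foxtrot, echo, charlie, hotel, bravo and alpha.
Key observation: the loop foxtrot -> echo -> hotel -> charlie -> bravo -> foxtrot blocks itself forever; alpha waits into the deadlock from upstream.
One completion order for the rest: india, golf, delta.
Step-by-step check:
  run india (it waits on nothing); releases mu8
  golf: everything it awaited (mu8) is free; runs, freeing mu1
  run delta (it waits on nothing); releases mu20


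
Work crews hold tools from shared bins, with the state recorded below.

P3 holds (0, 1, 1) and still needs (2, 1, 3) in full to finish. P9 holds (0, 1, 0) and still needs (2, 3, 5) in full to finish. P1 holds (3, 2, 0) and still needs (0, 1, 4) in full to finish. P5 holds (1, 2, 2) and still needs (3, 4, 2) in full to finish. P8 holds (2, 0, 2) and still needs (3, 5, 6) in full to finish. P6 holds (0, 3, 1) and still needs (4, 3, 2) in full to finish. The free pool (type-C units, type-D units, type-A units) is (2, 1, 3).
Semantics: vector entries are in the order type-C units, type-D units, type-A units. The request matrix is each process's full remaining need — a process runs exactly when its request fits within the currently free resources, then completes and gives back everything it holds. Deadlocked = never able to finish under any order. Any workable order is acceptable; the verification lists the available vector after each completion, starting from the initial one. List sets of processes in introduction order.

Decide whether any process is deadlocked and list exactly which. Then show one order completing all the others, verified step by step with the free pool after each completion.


Nothing here is deadlocked.
Key observation: P3 can run right away; the returned allocation unlocks the remaining processes in turn.
A valid finishing order for the others: P3, P1, P5, P8, P9, P6. Verifying each step:
  pool = (2, 1, 3)
  P3 needs (2, 1, 3) <= (2, 1, 3) -> finishes; pool += (0, 1, 1) = (2, 2, 4)
  P1 needs (0, 1, 4) <= (2, 2, 4) -> finishes; pool += (3, 2, 0) = (5, 4, 4)
  P5 needs (3, 4, 2) <= (5, 4, 4) -> finishes; pool += (1, 2, 2) = (6, 6, 6)
  P8 needs (3, 5, 6) <= (6, 6, 6) -> finishes; pool += (2, 0, 2) = (8, 6, 8)
  P9 needs (2, 3, 5) <= (8, 6, 8) -> finishes; pool += (0, 1, 0) = (8, 7, 8)
  P6 needs (4, 3, 2) <= (8, 7, 8) -> finishes; pool += (0, 3, 1) = (8, 10, 9)


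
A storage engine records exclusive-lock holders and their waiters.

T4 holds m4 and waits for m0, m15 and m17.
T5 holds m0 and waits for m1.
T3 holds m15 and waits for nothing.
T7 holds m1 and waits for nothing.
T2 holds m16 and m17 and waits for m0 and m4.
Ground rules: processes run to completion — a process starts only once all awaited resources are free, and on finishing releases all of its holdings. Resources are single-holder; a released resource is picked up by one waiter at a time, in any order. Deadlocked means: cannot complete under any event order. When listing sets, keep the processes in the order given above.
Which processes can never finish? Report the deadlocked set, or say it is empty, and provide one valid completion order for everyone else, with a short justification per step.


Deadlocked set: T4 and T2.
Key observation: the knot is the closed ring of waits T4 -> T2 -> T4; no other process is dragged down with it.
A valid finishing order for the others: T7, T3, T5.
Verifying each step:
  T7: no waits; runs immediately, freeing m1
  T3: no waits; runs immediately, freeing m15
  run T5 (all its waits — m1 — are resolved); releases m0


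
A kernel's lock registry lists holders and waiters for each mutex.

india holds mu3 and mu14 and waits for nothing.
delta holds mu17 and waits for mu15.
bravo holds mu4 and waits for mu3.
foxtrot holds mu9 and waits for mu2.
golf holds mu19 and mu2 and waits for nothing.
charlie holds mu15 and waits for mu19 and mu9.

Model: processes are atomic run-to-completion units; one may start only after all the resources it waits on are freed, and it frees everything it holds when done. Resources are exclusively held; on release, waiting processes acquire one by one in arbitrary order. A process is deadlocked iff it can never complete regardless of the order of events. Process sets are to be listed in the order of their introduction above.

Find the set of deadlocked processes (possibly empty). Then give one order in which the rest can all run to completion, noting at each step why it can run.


No process is deadlocked.
Key observation: the wait relation is loop-free; peeling off processes with no waits unwinds the whole state.
A valid finishing order for the others: golf, india, foxtrot, charlie, delta, bravo.
Step-by-step check:
  golf: no waits; runs immediately, freeing mu19 and mu2
  india: no waits; runs immediately, freeing mu3 and mu14
  foxtrot: everything it awaited (mu2) is free; runs, freeing mu9
  charlie: everything it awaited (mu19 and mu9) is free; runs, freeing mu15
  delta: everything it awaited (mu15) is free; runs, freeing mu17
  bravo: everything it awaited (mu3) is free; runs, freeing mu4


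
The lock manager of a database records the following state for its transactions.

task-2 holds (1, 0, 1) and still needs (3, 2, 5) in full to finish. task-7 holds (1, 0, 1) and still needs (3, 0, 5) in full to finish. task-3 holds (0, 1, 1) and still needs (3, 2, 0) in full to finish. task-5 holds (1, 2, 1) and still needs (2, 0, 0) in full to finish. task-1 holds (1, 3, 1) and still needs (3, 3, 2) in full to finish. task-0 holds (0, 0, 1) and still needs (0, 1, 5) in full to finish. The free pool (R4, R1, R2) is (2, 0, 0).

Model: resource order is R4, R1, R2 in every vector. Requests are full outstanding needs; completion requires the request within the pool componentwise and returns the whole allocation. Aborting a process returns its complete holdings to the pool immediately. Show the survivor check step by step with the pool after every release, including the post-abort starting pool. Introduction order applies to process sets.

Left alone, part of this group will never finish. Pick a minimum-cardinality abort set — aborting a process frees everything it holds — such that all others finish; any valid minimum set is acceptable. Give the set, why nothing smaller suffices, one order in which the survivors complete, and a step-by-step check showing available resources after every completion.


Abort task-2 and task-0.
Key observation: before aborting task-2 and task-0, task-7 was permanently blocked — no order could ever run it; afterwards it completes at step 4.
No one abort is enough; case by case: task-2 alone leaves task-7 blocked (short on R2); task-7 alone leaves task-2 blocked (short on R2); task-3 alone leaves task-2 blocked (short on R2); task-5 alone leaves task-2 blocked (short on R2); task-1 alone leaves task-2 blocked (short on R2); task-0 alone leaves task-2 blocked (short on R2).
The survivors complete as task-5, task-3, task-1, task-7. Walking it through (starting from the post-abort pool):
  pool = (3, 0, 2)
  run task-5 (needs (2, 0, 0), free (3, 0, 2)); after release of (1, 2, 1) the pool is (4, 2, 3)
  run task-3 (needs (3, 2, 0), free (4, 2, 3)); after release of (0, 1, 1) the pool is (4, 3, 4)
  run task-1 (needs (3, 3, 2), free (4, 3, 4)); after release of (1, 3, 1) the pool is (5, 6, 5)
  run task-7 (needs (3, 0, 5), free (5, 6, 5)); after release of (1, 0, 1) the pool is (6, 6, 6)


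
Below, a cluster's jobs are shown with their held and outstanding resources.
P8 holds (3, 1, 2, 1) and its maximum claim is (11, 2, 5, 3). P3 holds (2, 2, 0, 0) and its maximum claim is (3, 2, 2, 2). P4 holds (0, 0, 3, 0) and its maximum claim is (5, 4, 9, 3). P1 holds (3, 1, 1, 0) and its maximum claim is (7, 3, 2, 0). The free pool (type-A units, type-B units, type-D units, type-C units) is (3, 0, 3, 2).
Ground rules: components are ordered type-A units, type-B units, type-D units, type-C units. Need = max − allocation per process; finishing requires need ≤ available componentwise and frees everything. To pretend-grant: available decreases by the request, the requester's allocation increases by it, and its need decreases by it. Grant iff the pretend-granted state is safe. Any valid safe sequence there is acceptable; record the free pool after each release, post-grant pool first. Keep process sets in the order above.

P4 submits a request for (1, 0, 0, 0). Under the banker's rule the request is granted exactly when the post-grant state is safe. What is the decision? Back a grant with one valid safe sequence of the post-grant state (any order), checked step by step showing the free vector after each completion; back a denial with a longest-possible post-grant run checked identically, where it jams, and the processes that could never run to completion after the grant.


DENY. Granting would leave the state unsafe.
Key observation: after P3, P1 the pool peaks at (7, 3, 4, 2), and each blocked process is short somewhere: P8 on type-A units; P4 on type-B units, type-D units, type-C units.
On the post-grant state, P3, P1 is a maximal run — nothing extends it. Walking it through:
  pool = (2, 0, 3, 2)
  P3: need (1, 0, 2, 2) fits (2, 0, 3, 2); releases (2, 2, 0, 0), pool now (4, 2, 3, 2)
  P1: need (4, 2, 1, 0) fits (4, 2, 3, 2); releases (3, 1, 1, 0), pool now (7, 3, 4, 2)
  P8 cannot run: need (8, 1, 3, 2) vs free (7, 3, 4, 2) (insufficient type-A units)
  P4 cannot run: need (4, 4, 6, 3) vs free (7, 3, 4, 2) (insufficient type-B units, type-D units and type-C units)
Processes that could never finish after the grant: P8 and P4.


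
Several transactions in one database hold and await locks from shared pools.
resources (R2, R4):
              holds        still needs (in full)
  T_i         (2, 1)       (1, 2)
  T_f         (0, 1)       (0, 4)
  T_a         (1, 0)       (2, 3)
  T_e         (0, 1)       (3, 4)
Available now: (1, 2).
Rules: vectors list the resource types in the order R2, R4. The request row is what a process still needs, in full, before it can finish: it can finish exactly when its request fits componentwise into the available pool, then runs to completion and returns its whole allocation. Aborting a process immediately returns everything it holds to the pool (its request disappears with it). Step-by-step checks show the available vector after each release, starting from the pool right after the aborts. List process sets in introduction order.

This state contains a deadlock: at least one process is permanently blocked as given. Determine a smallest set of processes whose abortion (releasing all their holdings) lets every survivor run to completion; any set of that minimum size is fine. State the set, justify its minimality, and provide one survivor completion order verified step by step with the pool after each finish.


The answer: abort T_e.
Key observation: T_f could never have finished before the abort; with (0, 1) returned by T_e, it fits at step 3.
Minimality: the empty abort set fails — the state is deadlocked as it stands.
The survivors complete as T_i, T_a, T_f. Walking it through (starting from the post-abort pool):
  pool = (1, 3)
  T_i: need (1, 2) fits (1, 3); releases (2, 1), pool now (3, 4)
  T_a: need (2, 3) fits (3, 4); releases (1, 0), pool now (4, 4)
  T_f: need (0, 4) fits (4, 4); releases (0, 1), pool now (4, 5)


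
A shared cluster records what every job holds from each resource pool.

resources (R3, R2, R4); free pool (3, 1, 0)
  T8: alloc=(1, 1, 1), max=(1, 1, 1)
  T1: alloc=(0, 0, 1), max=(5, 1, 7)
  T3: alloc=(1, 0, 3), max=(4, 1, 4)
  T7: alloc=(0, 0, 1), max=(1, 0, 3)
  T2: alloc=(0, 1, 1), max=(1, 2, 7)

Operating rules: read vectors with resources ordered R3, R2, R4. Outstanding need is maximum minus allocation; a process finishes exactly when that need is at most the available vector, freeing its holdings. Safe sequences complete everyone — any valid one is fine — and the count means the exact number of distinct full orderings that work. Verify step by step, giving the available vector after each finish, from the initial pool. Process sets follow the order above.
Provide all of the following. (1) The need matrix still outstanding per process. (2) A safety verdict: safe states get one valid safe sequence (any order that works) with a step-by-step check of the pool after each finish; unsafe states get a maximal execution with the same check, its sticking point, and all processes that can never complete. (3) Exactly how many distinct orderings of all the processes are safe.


(1) Need matrix, components ordered R3, R2, R4:
  T8: (0, 0, 0)
  T1: (5, 1, 6)
  T3: (3, 1, 1)
  T7: (1, 0, 2)
  T2: (1, 1, 6)
(2) UNSAFE.
Key observation: no order helps: past T8, T3, T7, the free pool tops out at (5, 2, 5), below what each blocked process needs in R4.
A maximal execution: T8, T3, T7 — then nothing else fits. Check, step by step:
  pool = (3, 1, 0)
  T8: need (0, 0, 0) fits (3, 1, 0); releases (1, 1, 1), pool now (4, 2, 1)
  T3: need (3, 1, 1) fits (4, 2, 1); releases (1, 0, 3), pool now (5, 2, 4)
  T7: need (1, 0, 2) fits (5, 2, 4); releases (0, 0, 1), pool now (5, 2, 5)
  blocked: T1 wants (5, 1, 6), pool (5, 2, 5) — not enough R4
  blocked: T2 wants (1, 1, 6), pool (5, 2, 5) — not enough R4
Processes that can never finish: T1 and T2.
(3) Exactly 0 of the possible complete orderings are safe sequences.


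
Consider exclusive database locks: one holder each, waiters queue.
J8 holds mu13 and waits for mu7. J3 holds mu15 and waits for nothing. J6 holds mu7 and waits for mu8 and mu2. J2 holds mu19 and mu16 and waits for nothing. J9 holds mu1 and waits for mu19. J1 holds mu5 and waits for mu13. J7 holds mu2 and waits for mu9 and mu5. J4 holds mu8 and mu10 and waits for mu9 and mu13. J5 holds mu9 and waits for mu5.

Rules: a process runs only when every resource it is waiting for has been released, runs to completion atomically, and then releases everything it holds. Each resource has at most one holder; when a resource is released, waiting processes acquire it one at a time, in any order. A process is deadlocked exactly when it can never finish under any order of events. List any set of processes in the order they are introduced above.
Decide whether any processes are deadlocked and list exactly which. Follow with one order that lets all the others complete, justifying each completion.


Deadlocked set: J8, J6, J1, J7, J4 and J5.
Key observation: the wait chain closes on itself along J8 -> J6 -> J7 -> J1 -> J8; J4 and J5 are caught in further circular waits.
A valid finishing order for the others: J2, J9, J3.
Step-by-step check:
  J2 waits on nothing -> runs at once and releases mu19 and mu16
  J9: everything it awaited (mu19) is free; runs, freeing mu1
  J3 waits on nothing -> runs at once and releases mu15


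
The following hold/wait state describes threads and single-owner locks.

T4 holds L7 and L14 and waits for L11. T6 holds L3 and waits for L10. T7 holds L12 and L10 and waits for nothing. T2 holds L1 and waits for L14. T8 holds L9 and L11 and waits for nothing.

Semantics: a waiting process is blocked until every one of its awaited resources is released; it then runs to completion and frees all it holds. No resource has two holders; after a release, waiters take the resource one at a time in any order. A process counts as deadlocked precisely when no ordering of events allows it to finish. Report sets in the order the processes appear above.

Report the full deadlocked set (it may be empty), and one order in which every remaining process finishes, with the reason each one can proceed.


The deadlocked set is empty.
Key observation: all waits point, directly or indirectly, at processes that can finish, so nothing is permanently blocked.
A valid finishing order for the others: T8, T4, T7, T2, T6.
Check, step by step:
  T8 waits on nothing -> runs at once and releases L9 and L11
  T4: everything it awaited (L11) is free; runs, freeing L7 and L14
  T7 waits on nothing -> runs at once and releases L12 and L10
  T2: everything it awaited (L14) is free; runs, freeing L1
  T6: everything it awaited (L10) is free; runs, freeing L3


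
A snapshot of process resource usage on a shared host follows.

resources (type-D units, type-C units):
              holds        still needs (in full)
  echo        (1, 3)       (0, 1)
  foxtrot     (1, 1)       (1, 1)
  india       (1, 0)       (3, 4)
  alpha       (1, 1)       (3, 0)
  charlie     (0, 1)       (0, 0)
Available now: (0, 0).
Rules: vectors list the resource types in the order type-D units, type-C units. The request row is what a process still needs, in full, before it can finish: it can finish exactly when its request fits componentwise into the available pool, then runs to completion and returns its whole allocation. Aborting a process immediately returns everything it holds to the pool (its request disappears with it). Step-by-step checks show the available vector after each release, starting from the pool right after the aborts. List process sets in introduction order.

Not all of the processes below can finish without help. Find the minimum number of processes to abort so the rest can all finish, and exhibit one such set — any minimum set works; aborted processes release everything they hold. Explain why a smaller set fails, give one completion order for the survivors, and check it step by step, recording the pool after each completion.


Abort alpha.
Key observation: india could never have finished before the abort; with (1, 1) returned by alpha, it fits at step 4.
No smaller set exists: with zero aborts the deadlock remains.
Survivors finish in the order: charlie, foxtrot, echo, india. Step-by-step check (pool after the aborts first):
  pool = (1, 1)
  charlie: need (0, 0) fits (1, 1); releases (0, 1), pool now (1, 2)
  foxtrot: need (1, 1) fits (1, 2); releases (1, 1), pool now (2, 3)
  echo: need (0, 1) fits (2, 3); releases (1, 3), pool now (3, 6)
  india: need (3, 4) fits (3, 6); releases (1, 0), pool now (4, 6)


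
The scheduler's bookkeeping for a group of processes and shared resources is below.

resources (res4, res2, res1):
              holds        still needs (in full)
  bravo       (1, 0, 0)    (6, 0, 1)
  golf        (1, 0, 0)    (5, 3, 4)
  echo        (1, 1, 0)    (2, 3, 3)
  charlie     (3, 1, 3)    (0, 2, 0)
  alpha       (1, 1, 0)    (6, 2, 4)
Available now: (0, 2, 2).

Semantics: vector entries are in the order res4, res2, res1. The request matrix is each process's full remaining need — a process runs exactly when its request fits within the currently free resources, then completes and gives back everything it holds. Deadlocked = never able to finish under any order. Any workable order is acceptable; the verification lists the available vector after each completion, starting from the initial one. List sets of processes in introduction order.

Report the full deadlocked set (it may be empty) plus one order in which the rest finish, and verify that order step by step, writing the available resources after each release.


Deadlocked set: bravo, golf and alpha.
Key observation: no order helps: past charlie, echo, the free pool tops out at (4, 4, 5), below what each blocked process needs in res4.
One completion order for the rest: charlie, echo. Step-by-step check:
  pool = (0, 2, 2)
  charlie needs (0, 2, 0) <= (0, 2, 2) -> finishes; pool += (3, 1, 3) = (3, 3, 5)
  echo needs (2, 3, 3) <= (3, 3, 5) -> finishes; pool += (1, 1, 0) = (4, 4, 5)
None of the blocked processes ever fits:
  bravo cannot run: need (6, 0, 1) vs free (4, 4, 5) (insufficient res4)
  golf cannot run: need (5, 3, 4) vs free (4, 4, 5) (insufficient res4)
  alpha cannot run: need (6, 2, 4) vs free (4, 4, 5) (insufficient res4)


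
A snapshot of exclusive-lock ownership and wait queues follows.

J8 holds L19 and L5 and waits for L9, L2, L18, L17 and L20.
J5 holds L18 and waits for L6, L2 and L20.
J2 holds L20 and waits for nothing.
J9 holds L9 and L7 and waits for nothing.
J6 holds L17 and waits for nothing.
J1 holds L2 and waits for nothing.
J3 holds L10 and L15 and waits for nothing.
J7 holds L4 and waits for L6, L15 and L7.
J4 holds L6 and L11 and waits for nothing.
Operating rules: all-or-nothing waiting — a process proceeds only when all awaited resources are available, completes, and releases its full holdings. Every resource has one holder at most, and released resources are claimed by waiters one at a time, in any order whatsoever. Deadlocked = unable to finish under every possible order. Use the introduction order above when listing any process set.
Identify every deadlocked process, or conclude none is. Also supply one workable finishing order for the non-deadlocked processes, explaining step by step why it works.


Nothing here is deadlocked.
Key observation: every chain of waits terminates; starting from the processes that wait on nothing, all the rest unlock in turn.
A valid finishing order for the others: J4, J6, J2, J3, J9, J1, J5, J7, J8.
Verifying each step:
  J4: no waits; runs immediately, freeing L6 and L11
  J6: no waits; runs immediately, freeing L17
  J2: no waits; runs immediately, freeing L20
  J3: no waits; runs immediately, freeing L10 and L15
  J9: no waits; runs immediately, freeing L9 and L7
  J1: no waits; runs immediately, freeing L2
  run J5 (all its waits — L6, L2 and L20 — are resolved); releases L18
  run J7 (all its waits — L6, L15 and L7 — are resolved); releases L4
  run J8 (all its waits — L9, L2, L18, L17 and L20 — are resolved); releases L19 and L5


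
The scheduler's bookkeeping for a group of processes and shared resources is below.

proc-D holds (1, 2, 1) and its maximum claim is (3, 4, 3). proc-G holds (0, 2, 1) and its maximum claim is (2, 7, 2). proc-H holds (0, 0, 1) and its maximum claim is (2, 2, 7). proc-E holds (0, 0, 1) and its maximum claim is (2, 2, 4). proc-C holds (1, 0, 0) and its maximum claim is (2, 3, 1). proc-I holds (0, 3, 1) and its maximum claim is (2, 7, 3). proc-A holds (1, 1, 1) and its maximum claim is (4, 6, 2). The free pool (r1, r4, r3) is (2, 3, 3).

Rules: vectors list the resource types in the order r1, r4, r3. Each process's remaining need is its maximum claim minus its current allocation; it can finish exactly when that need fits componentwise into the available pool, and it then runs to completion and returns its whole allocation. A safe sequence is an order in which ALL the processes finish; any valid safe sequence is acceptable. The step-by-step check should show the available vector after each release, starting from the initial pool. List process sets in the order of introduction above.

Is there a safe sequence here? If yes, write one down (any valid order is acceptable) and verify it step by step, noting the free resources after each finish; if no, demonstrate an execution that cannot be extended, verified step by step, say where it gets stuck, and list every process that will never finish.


The state is SAFE; one workable sequence: proc-D, proc-G, proc-A, proc-C, proc-H, proc-E, proc-I.
Key observation: proc-D marks the first exact bind of the order: its need (2, 2, 2) fits the free (2, 3, 3) with zero slack on a requested resource.
Check, step by step:
  pool = (2, 3, 3)
  run proc-D (needs (2, 2, 2), free (2, 3, 3)); after release of (1, 2, 1) the pool is (3, 5, 4)
  run proc-G (needs (2, 5, 1), free (3, 5, 4)); after release of (0, 2, 1) the pool is (3, 7, 5)
  run proc-A (needs (3, 5, 1), free (3, 7, 5)); after release of (1, 1, 1) the pool is (4, 8, 6)
  run proc-C (needs (1, 3, 1), free (4, 8, 6)); after release of (1, 0, 0) the pool is (5, 8, 6)
  run proc-H (needs (2, 2, 6), free (5, 8, 6)); after release of (0, 0, 1) the pool is (5, 8, 7)
  run proc-E (needs (2, 2, 3), free (5, 8, 7)); after release of (0, 0, 1) the pool is (5, 8, 8)
  run proc-I (needs (2, 4, 2), free (5, 8, 8)); after release of (0, 3, 1) the pool is (5, 11, 9)


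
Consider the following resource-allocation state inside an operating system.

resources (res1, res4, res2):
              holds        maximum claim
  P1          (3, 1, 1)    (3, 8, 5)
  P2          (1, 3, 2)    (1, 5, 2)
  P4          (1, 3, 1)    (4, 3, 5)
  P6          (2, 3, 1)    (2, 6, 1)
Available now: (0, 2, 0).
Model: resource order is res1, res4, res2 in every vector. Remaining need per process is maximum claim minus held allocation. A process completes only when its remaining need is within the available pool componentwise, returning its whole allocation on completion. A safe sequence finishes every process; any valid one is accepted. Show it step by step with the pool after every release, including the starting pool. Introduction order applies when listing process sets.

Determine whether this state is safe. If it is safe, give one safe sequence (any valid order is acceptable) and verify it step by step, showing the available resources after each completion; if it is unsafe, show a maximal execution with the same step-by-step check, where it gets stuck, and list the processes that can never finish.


The state is UNSAFE.
Key observation: the pool after P2, P6 is (3, 8, 3); every surviving request exceeds it in res2, so progress ends there.
The run P2, P6 cannot be extended any further. Step-by-step check:
  pool = (0, 2, 0)
  P2 needs (0, 2, 0) <= (0, 2, 0) -> finishes; pool += (1, 3, 2) = (1, 5, 2)
  P6 needs (0, 3, 0) <= (1, 5, 2) -> finishes; pool += (2, 3, 1) = (3, 8, 3)
  P1 still needs (0, 7, 4) but only (3, 8, 3) is free — short on res2
  P4 still needs (3, 0, 4) but only (3, 8, 3) is free — short on res2
Permanently blocked: P1 and P4.


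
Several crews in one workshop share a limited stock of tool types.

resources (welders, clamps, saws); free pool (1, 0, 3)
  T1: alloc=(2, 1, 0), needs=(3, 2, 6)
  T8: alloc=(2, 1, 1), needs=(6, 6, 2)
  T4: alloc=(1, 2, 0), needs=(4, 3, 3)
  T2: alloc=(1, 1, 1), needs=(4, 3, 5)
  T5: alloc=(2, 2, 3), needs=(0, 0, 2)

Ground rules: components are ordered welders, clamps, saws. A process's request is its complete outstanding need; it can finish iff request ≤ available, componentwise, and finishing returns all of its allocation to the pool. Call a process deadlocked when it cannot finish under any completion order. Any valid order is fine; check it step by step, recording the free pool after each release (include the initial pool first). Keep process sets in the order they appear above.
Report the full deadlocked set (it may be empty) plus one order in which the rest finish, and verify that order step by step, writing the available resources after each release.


No process is deadlocked.
Key observation: starting with T5, each completion frees enough for the next — no one is permanently blocked.
A valid finishing order for the others: T5, T1, T4, T2, T8. Walking it through:
  pool = (1, 0, 3)
  T5: need (0, 0, 2) fits (1, 0, 3); releases (2, 2, 3), pool now (3, 2, 6)
  T1: need (3, 2, 6) fits (3, 2, 6); releases (2, 1, 0), pool now (5, 3, 6)
  T4: need (4, 3, 3) fits (5, 3, 6); releases (1, 2, 0), pool now (6, 5, 6)
  T2: need (4, 3, 5) fits (6, 5, 6); releases (1, 1, 1), pool now (7, 6, 7)
  T8: need (6, 6, 2) fits (7, 6, 7); releases (2, 1, 1), pool now (9, 7, 8)


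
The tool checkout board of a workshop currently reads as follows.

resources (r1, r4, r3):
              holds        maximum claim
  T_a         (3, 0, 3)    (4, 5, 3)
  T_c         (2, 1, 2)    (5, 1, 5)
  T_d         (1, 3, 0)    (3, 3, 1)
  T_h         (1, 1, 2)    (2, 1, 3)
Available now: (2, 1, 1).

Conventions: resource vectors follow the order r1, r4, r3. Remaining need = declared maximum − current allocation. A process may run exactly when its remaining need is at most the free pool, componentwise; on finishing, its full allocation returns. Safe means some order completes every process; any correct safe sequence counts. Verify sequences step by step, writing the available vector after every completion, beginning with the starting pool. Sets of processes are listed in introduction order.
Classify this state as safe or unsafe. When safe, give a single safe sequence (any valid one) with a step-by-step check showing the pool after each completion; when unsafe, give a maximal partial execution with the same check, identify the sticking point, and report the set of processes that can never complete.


SAFE — a valid safe sequence is T_h, T_d, T_a, T_c.
Key observation: the first exact fit in this order is T_h — it needs (1, 0, 1) with (2, 1, 1) free, meeting a requested resource to the last unit.
Walking it through:
  pool = (2, 1, 1)
  T_h needs (1, 0, 1) <= (2, 1, 1) -> finishes; pool += (1, 1, 2) = (3, 2, 3)
  T_d needs (2, 0, 1) <= (3, 2, 3) -> finishes; pool += (1, 3, 0) = (4, 5, 3)
  T_a needs (1, 5, 0) <= (4, 5, 3) -> finishes; pool += (3, 0, 3) = (7, 5, 6)
  T_c needs (3, 0, 3) <= (7, 5, 6) -> finishes; pool += (2, 1, 2) = (9, 6, 8)


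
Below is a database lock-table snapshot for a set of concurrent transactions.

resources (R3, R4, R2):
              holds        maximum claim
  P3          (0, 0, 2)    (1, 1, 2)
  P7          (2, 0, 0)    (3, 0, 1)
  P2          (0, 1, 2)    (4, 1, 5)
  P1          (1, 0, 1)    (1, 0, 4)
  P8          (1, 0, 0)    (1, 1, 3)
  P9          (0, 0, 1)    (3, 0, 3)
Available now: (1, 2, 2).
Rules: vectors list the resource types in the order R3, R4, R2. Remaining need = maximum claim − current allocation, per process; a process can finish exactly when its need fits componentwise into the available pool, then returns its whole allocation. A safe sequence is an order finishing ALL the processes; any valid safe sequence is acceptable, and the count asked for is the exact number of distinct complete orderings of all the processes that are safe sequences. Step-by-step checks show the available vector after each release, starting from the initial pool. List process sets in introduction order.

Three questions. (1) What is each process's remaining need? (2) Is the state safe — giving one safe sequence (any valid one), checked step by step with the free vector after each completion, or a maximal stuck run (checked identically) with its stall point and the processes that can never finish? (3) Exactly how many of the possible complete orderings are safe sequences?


(1) Remaining need (order R3, R4, R2):
  P3: (1, 1, 0)
  P7: (1, 0, 1)
  P2: (4, 0, 3)
  P1: (0, 0, 3)
  P8: (0, 1, 3)
  P9: (3, 0, 2)
(2) SAFE — a valid safe sequence is P3, P1, P7, P8, P9, P2.
Key observation: P3 is the earliest step where a requested resource binds exactly: need (1, 1, 0), pool (1, 2, 2) at its turn.
Verifying each step:
  pool = (1, 2, 2)
  run P3 (needs (1, 1, 0), free (1, 2, 2)); after release of (0, 0, 2) the pool is (1, 2, 4)
  run P1 (needs (0, 0, 3), free (1, 2, 4)); after release of (1, 0, 1) the pool is (2, 2, 5)
  run P7 (needs (1, 0, 1), free (2, 2, 5)); after release of (2, 0, 0) the pool is (4, 2, 5)
  run P8 (needs (0, 1, 3), free (4, 2, 5)); after release of (1, 0, 0) the pool is (5, 2, 5)
  run P9 (needs (3, 0, 2), free (5, 2, 5)); after release of (0, 0, 1) the pool is (5, 2, 6)
  run P2 (needs (4, 0, 3), free (5, 2, 6)); after release of (0, 1, 2) the pool is (5, 3, 8)
(3) Precisely 66 of the possible complete orderings are safe sequences.


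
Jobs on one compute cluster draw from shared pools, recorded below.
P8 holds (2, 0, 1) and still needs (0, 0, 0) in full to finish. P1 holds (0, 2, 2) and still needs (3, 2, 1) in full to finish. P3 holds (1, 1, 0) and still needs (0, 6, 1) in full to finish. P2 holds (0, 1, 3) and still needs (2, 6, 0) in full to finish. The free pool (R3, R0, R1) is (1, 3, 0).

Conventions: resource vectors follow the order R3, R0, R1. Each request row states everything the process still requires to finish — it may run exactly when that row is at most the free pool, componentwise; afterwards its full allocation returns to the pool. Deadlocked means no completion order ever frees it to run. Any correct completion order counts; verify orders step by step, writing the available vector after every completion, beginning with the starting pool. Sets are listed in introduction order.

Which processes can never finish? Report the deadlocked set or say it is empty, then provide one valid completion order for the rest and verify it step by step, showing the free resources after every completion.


The deadlocked set is P3 and P2.
Key observation: after P8, P1 complete, (3, 5, 3) is the best the pool ever gets, yet each leftover process wants more R0.
One completion order for the rest: P8, P1. Walking it through:
  pool = (1, 3, 0)
  run P8 (needs (0, 0, 0), free (1, 3, 0)); after release of (2, 0, 1) the pool is (3, 3, 1)
  run P1 (needs (3, 2, 1), free (3, 3, 1)); after release of (0, 2, 2) the pool is (3, 5, 3)
None of the blocked processes ever fits:
  P3 cannot run: need (0, 6, 1) vs free (3, 5, 3) (insufficient R0)
  P2 cannot run: need (2, 6, 0) vs free (3, 5, 3) (insufficient R0)


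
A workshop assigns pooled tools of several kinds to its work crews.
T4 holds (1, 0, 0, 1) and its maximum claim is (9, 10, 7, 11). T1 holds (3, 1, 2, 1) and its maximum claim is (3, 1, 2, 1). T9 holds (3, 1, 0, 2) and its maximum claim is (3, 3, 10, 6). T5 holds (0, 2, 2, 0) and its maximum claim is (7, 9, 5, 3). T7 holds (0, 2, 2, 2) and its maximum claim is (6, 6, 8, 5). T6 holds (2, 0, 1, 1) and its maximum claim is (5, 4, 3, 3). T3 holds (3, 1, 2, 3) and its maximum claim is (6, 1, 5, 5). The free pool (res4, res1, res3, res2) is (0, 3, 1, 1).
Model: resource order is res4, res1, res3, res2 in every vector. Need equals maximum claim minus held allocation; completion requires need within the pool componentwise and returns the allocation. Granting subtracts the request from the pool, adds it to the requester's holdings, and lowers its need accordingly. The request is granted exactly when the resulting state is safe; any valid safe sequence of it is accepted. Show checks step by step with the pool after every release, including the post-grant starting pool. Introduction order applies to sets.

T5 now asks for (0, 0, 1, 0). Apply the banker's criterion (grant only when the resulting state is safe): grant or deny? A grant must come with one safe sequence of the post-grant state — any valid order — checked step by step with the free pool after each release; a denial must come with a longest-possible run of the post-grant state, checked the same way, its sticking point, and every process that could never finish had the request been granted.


DENY: after the grant no complete ordering would exist.
Key observation: after T1, T6, T3 the pool peaks at (8, 5, 5, 6), and each blocked process is short somewhere: T4 on res1, res3, res2; T9 on res3; T5 on res1; T7 on res3.
On the post-grant state, T1, T6, T3 is a maximal run — nothing extends it. Check, step by step:
  pool = (0, 3, 0, 1)
  T1: need (0, 0, 0, 0) fits (0, 3, 0, 1); releases (3, 1, 2, 1), pool now (3, 4, 2, 2)
  T6: need (3, 4, 2, 2) fits (3, 4, 2, 2); releases (2, 0, 1, 1), pool now (5, 4, 3, 3)
  T3: need (3, 0, 3, 2) fits (5, 4, 3, 3); releases (3, 1, 2, 3), pool now (8, 5, 5, 6)
  T4 cannot run: need (8, 10, 7, 10) vs free (8, 5, 5, 6) (insufficient res1, res3 and res2)
  T9 cannot run: need (0, 2, 10, 4) vs free (8, 5, 5, 6) (insufficient res3)
  T5 cannot run: need (7, 7, 2, 3) vs free (8, 5, 5, 6) (insufficient res1)
  T7 cannot run: need (6, 4, 6, 3) vs free (8, 5, 5, 6) (insufficient res3)
Had the request been granted, T4, T9, T5 and T7 could never finish.


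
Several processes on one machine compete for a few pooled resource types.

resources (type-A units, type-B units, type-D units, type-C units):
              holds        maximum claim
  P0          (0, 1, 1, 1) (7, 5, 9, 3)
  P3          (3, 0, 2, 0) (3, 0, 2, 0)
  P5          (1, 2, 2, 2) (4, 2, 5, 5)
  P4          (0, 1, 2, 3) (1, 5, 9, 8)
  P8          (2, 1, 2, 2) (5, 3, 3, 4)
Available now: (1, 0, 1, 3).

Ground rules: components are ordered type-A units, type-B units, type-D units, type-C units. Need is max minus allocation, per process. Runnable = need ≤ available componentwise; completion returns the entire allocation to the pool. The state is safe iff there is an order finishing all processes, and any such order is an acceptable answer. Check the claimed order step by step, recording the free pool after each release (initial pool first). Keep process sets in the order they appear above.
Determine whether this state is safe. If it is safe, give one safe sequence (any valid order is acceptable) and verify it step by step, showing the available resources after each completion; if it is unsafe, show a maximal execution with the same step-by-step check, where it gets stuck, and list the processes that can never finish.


UNSAFE.
Key observation: the wall is type-B units: completing P3, P5, P8 brings the pool only to (7, 3, 7, 7), and all the rest need more.
A maximal execution: P3, P5, P8 — then nothing else fits. Step-by-step check:
  pool = (1, 0, 1, 3)
  P3: need (0, 0, 0, 0) fits (1, 0, 1, 3); releases (3, 0, 2, 0), pool now (4, 0, 3, 3)
  P5: need (3, 0, 3, 3) fits (4, 0, 3, 3); releases (1, 2, 2, 2), pool now (5, 2, 5, 5)
  P8: need (3, 2, 1, 2) fits (5, 2, 5, 5); releases (2, 1, 2, 2), pool now (7, 3, 7, 7)
  P0 still needs (7, 4, 8, 2) but only (7, 3, 7, 7) is free — short on type-B units and type-D units
  P4 still needs (1, 4, 7, 5) but only (7, 3, 7, 7) is free — short on type-B units
Never able to finish: P0 and P4.
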